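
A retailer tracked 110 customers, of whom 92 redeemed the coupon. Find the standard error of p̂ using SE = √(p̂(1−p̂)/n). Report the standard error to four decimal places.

SE = 0.0353

The sample proportion is 92/110 = 0.83636.
p̂(1−p̂) = 0.136862.
SE = √(0.136862/110) = √0.001244200 = 0.0353.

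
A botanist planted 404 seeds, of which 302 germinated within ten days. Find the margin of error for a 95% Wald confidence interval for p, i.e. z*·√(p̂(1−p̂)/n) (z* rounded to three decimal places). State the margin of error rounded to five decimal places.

ME = 0.04236

With x = 302 successes in n = 404, p̂ = 0.74752.
SE(p̂) = √(0.74752·0.25248/404) = 0.021614.
The 95% critical value is z* = 1.960.
ME = 1.960·0.021614 = 0.04236.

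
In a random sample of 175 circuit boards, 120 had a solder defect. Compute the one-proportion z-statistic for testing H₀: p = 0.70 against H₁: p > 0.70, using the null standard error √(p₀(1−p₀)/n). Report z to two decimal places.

z = -0.41

Sample proportion p̂ = 120/175 = 0.68571.
Null standard error: √(0.70·0.30/175) = √0.001200000 = 0.034641.
Test statistic: z = -0.01429/0.034641 = -0.41.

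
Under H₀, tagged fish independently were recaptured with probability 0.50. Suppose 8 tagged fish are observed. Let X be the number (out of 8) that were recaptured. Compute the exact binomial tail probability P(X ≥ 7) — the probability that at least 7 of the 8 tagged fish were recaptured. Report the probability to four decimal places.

X is binomial with n = 8 and p = 0.50.
P(X ≥ 7) = C(8,7)·0.50^7·0.50^1 + C(8,8)·0.50^8·0.50^0.
= 0.031250 + 0.003906 = 0.0352.

P = 0.0352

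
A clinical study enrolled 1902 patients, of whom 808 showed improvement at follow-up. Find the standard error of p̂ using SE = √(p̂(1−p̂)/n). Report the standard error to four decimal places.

SE = 0.0113

Sample proportion p̂ = 808/1902 = 0.42482.
p̂(1−p̂) = 0.42482·0.57518 = 0.244348.
Dividing by n and taking the root: √0.000128469 = 0.0113.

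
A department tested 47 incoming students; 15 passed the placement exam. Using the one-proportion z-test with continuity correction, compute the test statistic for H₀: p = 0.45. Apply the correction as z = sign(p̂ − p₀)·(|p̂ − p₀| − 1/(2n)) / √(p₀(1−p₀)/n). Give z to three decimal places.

Sample proportion p̂ = 15/47 = 0.31915. p̂ − p₀ = -0.130851.
1/(2n) = 0.010638.
Corrected numerator: |-0.130851| − 0.010638 = 0.120213.
Under H₀, SE = √(p₀(1−p₀)/n) = √(0.45·0.55/47) = √0.005265957 = 0.072567.
z = (−)0.120213/0.072567 = -1.657.

z = -1.657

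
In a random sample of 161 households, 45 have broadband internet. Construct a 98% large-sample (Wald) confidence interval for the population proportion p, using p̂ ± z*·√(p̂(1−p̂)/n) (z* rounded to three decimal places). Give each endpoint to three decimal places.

(0.197, 0.362)

The sample proportion is 45/161 = 0.27950.
SE(p̂) = √(0.27950·0.72050/161) = 0.035367.
For 98% confidence, z* = 2.326.
Margin = 2.326·0.035367 = 0.08226.
CI: 0.27950 ± 0.08226 = (0.197, 0.362).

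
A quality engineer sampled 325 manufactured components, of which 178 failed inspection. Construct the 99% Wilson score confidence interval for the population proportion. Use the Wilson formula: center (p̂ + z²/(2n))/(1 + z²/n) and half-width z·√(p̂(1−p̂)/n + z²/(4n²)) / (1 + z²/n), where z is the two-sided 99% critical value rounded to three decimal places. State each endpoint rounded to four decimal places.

Here p̂ = 178/325 = 0.54769 and z = 2.576 (z² = 6.635776).
Denominator 1 + z²/n = 1 + 6.635776/325 = 1.020418.
Center = (0.54769 + 0.010209)/1.020418 = 0.54674.
Radicand: p̂(1−p̂)/n + z²/(4n²) = 0.000762232 + 0.000015706 = 0.000777938.
Half-width = z·√(radicand)/denom = 2.576·0.027892/1.020418 = 0.07041.
CI: 0.54674 ± 0.07041 = (0.4763, 0.6171).

(0.4763, 0.6171)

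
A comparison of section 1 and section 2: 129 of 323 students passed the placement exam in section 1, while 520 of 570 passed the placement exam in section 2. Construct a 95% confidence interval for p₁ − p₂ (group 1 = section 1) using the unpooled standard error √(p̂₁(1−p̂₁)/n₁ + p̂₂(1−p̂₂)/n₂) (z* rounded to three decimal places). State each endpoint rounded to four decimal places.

(-0.5711, -0.4547)

p̂₁ = 129/323 = 0.39938, p̂₂ = 520/570 = 0.91228; p̂₁ − p̂₂ = -0.51290.
SE = √(0.000742649 + 0.000140394) = √0.000883043 = 0.029716.
For 95% confidence, z* = 1.960. Margin of error = 0.05824.
CI: -0.51290 ± 0.05824 = (-0.5711, -0.4547).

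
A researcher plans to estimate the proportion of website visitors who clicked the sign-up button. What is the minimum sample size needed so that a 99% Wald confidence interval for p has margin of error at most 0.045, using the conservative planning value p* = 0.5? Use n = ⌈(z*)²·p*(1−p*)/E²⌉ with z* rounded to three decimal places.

n = 820

z* = 2.576 at the 99% level.
p*(1−p*) = 0.50·0.50 = 0.2500.
(z*)²·p*(1−p*)/E² = 6.635776·0.2500/0.002025 = 819.232.
Rounding up, n = 820.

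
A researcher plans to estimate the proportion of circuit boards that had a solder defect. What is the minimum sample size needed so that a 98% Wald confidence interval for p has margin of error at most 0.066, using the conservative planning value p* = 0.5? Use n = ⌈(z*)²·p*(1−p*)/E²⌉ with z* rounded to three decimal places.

The 98% critical value is z* = 2.326.
p*(1−p*) = 0.50·0.50 = 0.2500.
(z*)²·p*(1−p*)/E² = 5.410276·0.2500/0.004356 = 310.507.
Rounding up, n = 311.

n = 311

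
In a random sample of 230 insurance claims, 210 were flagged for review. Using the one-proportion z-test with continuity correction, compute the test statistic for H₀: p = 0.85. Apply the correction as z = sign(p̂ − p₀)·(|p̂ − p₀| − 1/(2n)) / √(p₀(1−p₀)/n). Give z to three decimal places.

z = 2.585

Sample proportion p̂ = 210/230 = 0.91304. p̂ − p₀ = 0.063043.
1/(2n) = 0.002174.
Corrected numerator: |0.063043| − 0.002174 = 0.060869.
Under H₀, SE = √(p₀(1−p₀)/n) = √(0.85·0.15/230) = √0.000554348 = 0.023545.
z = (+)0.060869/0.023545 = 2.585.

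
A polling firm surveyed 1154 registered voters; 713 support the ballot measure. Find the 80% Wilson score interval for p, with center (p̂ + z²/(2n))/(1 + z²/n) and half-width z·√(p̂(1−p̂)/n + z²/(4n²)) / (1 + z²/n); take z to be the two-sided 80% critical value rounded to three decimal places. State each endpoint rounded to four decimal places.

Here p̂ = 713/1154 = 0.61785 and z = 1.282 (z² = 1.643524).
Denominator 1 + z²/n = 1 + 1.643524/1154 = 1.001424.
Center = (0.61785 + 0.000712)/1.001424 = 0.61768.
Radicand: p̂(1−p̂)/n + z²/(4n²) = 0.000204602 + 0.000000309 = 0.000204911.
Half-width = 1.282·√0.000204911/1.001424 = 0.01833.
So the interval runs from 0.5994 to 0.6360.

(0.5994, 0.6360)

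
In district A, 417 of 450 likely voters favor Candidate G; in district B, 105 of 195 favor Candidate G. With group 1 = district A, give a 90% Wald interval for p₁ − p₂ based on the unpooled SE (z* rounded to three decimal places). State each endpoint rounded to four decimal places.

p̂₁ = 417/450 = 0.92667, p̂₂ = 105/195 = 0.53846; p̂₁ − p̂₂ = 0.38821.
Unpooled SE = √(p̂₁(1−p̂₁)/n₁ + p̂₂(1−p̂₂)/n₂) = √(0.000151012 + 0.001274465) = 0.037755.
The 90% critical value is z* = 1.645. Margin = 1.645·0.037755 = 0.06211.
CI: 0.38821 ± 0.06211 = (0.3261, 0.4503).

(0.3261, 0.4503)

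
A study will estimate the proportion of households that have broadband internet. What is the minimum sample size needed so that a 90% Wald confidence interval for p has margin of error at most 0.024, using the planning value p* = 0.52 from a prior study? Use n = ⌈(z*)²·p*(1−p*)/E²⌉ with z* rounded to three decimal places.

For 90% confidence, z* = 1.645.
p*(1−p*) = 0.52·0.48 = 0.2496.
Required n before rounding: 2.706025 × 0.2496 / 0.024² = 1172.611.
Rounding up, n = 1173.

n = 1173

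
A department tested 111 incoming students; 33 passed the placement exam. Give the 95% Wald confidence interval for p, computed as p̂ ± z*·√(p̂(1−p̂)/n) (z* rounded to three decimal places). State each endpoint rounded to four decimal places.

(0.2123, 0.3823)

The sample proportion is 33/111 = 0.29730.
SE(p̂) = √(0.29730·0.70270/111) = 0.043383.
z* = 1.960 at the 95% level.
Margin = 1.960·0.043383 = 0.08503.
So the interval runs from 0.2123 to 0.3823.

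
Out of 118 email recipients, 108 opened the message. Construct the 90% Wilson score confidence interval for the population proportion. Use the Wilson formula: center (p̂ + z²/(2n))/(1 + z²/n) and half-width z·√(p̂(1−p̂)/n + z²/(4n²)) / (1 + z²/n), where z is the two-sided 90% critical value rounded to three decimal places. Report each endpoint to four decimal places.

Here p̂ = 108/118 = 0.91525 and z = 1.645 (z² = 2.706025).
1 + z²/n = 1.022932.
Center = (0.91525 + 0.011466)/1.022932 = 0.90594.
Radicand: p̂(1−p̂)/n + z²/(4n²) = 0.000657321 + 0.000048586 = 0.000705907.
Half-width = z·√(radicand)/denom = 1.645·0.026569/1.022932 = 0.04273.
So the interval runs from 0.8632 to 0.9487.

(0.8632, 0.9487)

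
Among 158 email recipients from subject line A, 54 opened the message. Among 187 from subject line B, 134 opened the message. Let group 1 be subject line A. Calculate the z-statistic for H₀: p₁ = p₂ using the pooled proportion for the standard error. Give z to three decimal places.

p̂₁ = 54/158 = 0.34177, p̂₂ = 134/187 = 0.71658.
Pooled p̂ = (54+134)/(158+187) = 188/345 = 0.54493.
Pooled SE = √[0.2479815·0.01167671] ≈ 0.053811.
z = -0.37481/0.053811 = -6.965.

z = -6.965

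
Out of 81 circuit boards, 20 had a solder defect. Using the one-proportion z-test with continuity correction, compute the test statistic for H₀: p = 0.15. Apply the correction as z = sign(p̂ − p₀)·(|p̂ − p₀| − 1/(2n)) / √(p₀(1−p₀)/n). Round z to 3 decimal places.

z = 2.287

Sample proportion p̂ = 20/81 = 0.24691. p̂ − p₀ = 0.096914.
Continuity correction 1/(2n) = 1/162 = 0.006173.
Corrected numerator: |0.096914| − 0.006173 = 0.090741.
Null standard error: √(0.15·0.85/81) = √0.001574074 = 0.039675.
z = +0.090741/0.039675 = 2.287.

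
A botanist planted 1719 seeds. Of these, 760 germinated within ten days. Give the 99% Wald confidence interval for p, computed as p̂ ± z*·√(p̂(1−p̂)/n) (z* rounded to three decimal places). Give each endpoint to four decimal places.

(0.4113, 0.4730)

Sample proportion p̂ = 760/1719 = 0.44212.
Standard error of p̂: √(0.246650/1719) = √0.000143484 = 0.011978.
z* = 2.576 at the 99% level.
Margin = 2.576·0.011978 = 0.03086.
Interval: 0.44212 ± 0.03086 → (0.4113, 0.4730).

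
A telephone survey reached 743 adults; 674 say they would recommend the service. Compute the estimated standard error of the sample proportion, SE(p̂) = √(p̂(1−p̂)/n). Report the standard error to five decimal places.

p̂ = 674/743 = 0.90713.
p̂(1−p̂) = 0.90713·0.09287 = 0.084245.
Dividing by n and taking the root: √0.000113385 = 0.01065.

SE = 0.01065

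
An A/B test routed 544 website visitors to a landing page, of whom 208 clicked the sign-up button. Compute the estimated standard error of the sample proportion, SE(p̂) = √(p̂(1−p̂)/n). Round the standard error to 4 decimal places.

SE = 0.0208

Sample proportion p̂ = 208/544 = 0.38235.
p̂(1−p̂) = 0.38235·0.61765 = 0.236158.
Dividing by n and taking the root: √0.000434114 = 0.0208.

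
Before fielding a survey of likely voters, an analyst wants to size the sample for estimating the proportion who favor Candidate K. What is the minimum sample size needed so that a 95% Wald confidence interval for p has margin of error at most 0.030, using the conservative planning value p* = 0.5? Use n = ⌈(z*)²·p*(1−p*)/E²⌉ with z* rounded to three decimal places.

n = 1068

z* = 1.960 at the 95% level.
p*(1−p*) = 0.50·0.50 = 0.2500.
(z*)²·p*(1−p*)/E² = 3.841600·0.2500/0.000900 = 1067.111.
⌈1067.111⌉ = 1068.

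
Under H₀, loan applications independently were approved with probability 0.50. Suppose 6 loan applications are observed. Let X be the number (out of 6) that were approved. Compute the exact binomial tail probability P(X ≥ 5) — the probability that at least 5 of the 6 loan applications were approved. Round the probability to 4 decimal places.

X ~ Binomial(n=6, p=0.50).
P(X ≥ 5) = C(6,5)·0.50^5·0.50^1 + C(6,6)·0.50^6·0.50^0.
= 0.093750 + 0.015625 = 0.1094.

P = 0.1094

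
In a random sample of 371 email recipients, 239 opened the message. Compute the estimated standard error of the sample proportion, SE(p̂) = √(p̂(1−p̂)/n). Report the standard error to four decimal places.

Sample proportion p̂ = 239/371 = 0.64420.
p̂(1−p̂) = 0.229206.
SE = √(0.229206/371) = √0.000617806 = 0.0249.

SE = 0.0249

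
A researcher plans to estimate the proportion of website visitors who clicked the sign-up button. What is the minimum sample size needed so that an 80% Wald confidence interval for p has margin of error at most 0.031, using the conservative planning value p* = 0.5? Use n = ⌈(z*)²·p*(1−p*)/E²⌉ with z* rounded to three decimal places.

n = 428

z* = 1.282 at the 80% level.
p*(1−p*) = 0.50·0.50 = 0.2500.
(z*)²·p*(1−p*)/E² = 1.643524·0.2500/0.000961 = 427.556.
Rounding up, n = 428.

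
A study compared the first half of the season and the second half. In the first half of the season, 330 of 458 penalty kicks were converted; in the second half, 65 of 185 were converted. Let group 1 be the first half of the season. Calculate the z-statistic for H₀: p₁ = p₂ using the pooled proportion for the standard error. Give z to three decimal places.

z = 8.706

p̂₁ = 330/458 = 0.72052, p̂₂ = 65/185 = 0.35135.
Pooled p̂ = (330+65)/(458+185) = 395/643 = 0.61431.
SE = √[p̂(1−p̂)(1/n₁+1/n₂)] = √[0.61431·0.38569·(1/458+1/185)] ≈ 0.042403.
z = 0.36917/0.042403 = 8.706.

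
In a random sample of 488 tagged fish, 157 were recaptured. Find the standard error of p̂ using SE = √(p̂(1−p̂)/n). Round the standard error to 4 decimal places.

SE = 0.0211

The sample proportion is 157/488 = 0.32172.
p̂(1−p̂) = 0.32172·0.67828 = 0.218216.
Dividing by n and taking the root: √0.000447164 = 0.0211.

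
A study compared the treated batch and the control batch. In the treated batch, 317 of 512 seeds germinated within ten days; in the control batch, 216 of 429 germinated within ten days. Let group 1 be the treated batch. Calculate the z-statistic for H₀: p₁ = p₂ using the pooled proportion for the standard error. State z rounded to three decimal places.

z = 3.565

Sample proportions: p̂₁ = 317/512 = 0.61914 and p̂₂ = 216/429 = 0.50350.
Pooled p̂ = (317+216)/(512+429) = 533/941 = 0.56642.
SE = √[p̂(1−p̂)(1/n₁+1/n₂)] = √[0.56642·0.43358·(1/512+1/429)] ≈ 0.032437.
z = 0.11564/0.032437 = 3.565.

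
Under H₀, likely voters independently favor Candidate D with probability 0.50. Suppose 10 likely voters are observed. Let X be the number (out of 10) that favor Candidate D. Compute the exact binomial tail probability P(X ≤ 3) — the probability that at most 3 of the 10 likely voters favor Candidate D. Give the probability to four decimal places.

P = 0.1719

X ~ Binomial(n=10, p=0.50).
P(X ≤ 3) = C(10,0)·0.50^0·0.50^10 + C(10,1)·0.50^1·0.50^9 + C(10,2)·0.50^2·0.50^8 + C(10,3)·0.50^3·0.50^7.
= 0.000977 + 0.009766 + 0.043945 + 0.117188 = 0.1719.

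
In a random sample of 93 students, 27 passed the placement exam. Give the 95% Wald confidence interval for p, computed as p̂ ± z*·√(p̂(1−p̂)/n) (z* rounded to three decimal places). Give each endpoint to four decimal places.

Sample proportion p̂ = 27/93 = 0.29032.
SE(p̂) = √(0.29032·0.70968/93) = 0.047068.
z* = 1.960 at the 95% level.
Margin = 1.960·0.047068 = 0.09225.
So the interval runs from 0.1981 to 0.3826.

(0.1981, 0.3826)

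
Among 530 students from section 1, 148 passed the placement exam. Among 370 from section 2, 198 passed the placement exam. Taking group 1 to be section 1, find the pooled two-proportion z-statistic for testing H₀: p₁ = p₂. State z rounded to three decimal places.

z = -7.765

p̂₁ = 148/530 = 0.27925, p̂₂ = 198/370 = 0.53514.
Pooling: p̂ = 346/900 = 0.38444.
SE = √[p̂(1−p̂)(1/n₁+1/n₂)] = √[0.38444·0.61556·(1/530+1/370)] ≈ 0.032956.
z = -0.25589/0.032956 = -7.765.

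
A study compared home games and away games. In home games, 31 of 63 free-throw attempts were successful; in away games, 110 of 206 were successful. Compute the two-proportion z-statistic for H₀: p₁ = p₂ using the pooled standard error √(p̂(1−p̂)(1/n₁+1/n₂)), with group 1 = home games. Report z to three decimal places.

Sample proportions: p̂₁ = 31/63 = 0.49206 and p̂₂ = 110/206 = 0.53398.
Pooled p̂ = (31+110)/(63+206) = 141/269 = 0.52416.
SE = √[p̂(1−p̂)(1/n₁+1/n₂)] = √[0.52416·0.47584·(1/63+1/206)] ≈ 0.071901.
z = (p̂₁ − p̂₂)/SE = (0.49206 − 0.53398)/0.071901 = -0.04192/0.071901 = -0.583.

z = -0.583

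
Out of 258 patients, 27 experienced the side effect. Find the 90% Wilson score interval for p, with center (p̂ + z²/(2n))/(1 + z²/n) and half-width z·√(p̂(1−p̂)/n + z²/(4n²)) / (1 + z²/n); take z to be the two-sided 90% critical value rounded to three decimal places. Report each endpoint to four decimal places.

p̂ = 27/258 = 0.10465; z = 1.645, so z² = 2.706025.
1 + z²/n = 1.010488.
Center = (0.10465 + 0.005244)/1.010488 = 0.10875.
Radicand: p̂(1−p̂)/n + z²/(4n²) = 0.000363176 + 0.000010163 = 0.000373339.
Half-width = z·√(radicand)/denom = 1.645·0.019322/1.010488 = 0.03145.
CI: 0.10875 ± 0.03145 = (0.0773, 0.1402).

(0.0773, 0.1402)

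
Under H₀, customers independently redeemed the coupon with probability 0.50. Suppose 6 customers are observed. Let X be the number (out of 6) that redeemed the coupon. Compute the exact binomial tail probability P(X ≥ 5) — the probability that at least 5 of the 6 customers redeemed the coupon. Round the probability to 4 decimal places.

X is binomial with n = 6 and p = 0.50.
P(X ≥ 5) = C(6,5)·0.50^5·0.50^1 + C(6,6)·0.50^6·0.50^0.
= 0.093750 + 0.015625 = 0.1094.

P = 0.1094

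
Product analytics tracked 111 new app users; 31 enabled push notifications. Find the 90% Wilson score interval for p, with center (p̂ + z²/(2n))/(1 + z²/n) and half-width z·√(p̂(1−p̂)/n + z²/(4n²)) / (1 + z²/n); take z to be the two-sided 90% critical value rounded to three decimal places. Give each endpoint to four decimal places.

Here p̂ = 31/111 = 0.27928 and z = 1.645 (z² = 2.706025).
Denominator 1 + z²/n = 1 + 2.706025/111 = 1.024379.
Center = (0.27928 + 0.012189)/1.024379 = 0.28453.
Radicand: p̂(1−p̂)/n + z²/(4n²) = 0.001813355 + 0.000054907 = 0.001868262.
Half-width = z·√(radicand)/denom = 1.645·0.043223/1.024379 = 0.06941.
So the interval runs from 0.2151 to 0.3539.

(0.2151, 0.3539)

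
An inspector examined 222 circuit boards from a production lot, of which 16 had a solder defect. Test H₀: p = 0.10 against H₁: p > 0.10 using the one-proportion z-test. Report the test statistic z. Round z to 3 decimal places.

p̂ = 16/222 = 0.07207.
Null standard error: √(0.10·0.90/222) = √0.000405405 = 0.020135.
z = (p̂ − p₀)/SE = (0.07207 − 0.10)/0.020135 = -1.387.

z = -1.387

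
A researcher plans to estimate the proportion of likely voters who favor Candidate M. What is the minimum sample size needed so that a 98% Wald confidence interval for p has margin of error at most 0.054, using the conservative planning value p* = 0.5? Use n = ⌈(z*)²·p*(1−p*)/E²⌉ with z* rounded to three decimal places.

n = 464

The 98% critical value is z* = 2.326.
p*(1−p*) = 0.2500.
(z*)²·p*(1−p*)/E² = 5.410276·0.2500/0.002916 = 463.844.
Rounding up, n = 464.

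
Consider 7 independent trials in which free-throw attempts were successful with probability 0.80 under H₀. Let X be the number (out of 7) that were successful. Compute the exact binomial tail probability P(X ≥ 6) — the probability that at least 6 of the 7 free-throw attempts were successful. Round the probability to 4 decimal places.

X ~ Binomial(n=7, p=0.80).
P(X ≥ 6) = C(7,6)·0.80^6·0.20^1 + C(7,7)·0.80^7·0.20^0.
= 0.367002 + 0.209715 = 0.5767.

P = 0.5767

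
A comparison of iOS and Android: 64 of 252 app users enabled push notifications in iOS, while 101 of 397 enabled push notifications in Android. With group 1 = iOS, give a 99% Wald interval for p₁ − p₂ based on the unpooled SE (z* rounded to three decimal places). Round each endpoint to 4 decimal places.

(-0.0908, 0.0899)

p̂₁ = 64/252 = 0.25397, p̂₂ = 101/397 = 0.25441; p̂₁ − p̂₂ = -0.00044.
Unpooled SE = √(p̂₁(1−p̂₁)/n₁ + p̂₂(1−p̂₂)/n₂) = √(0.000751859 + 0.000477795) = 0.035066.
z* = 2.576 at the 99% level. Margin = 2.576·0.035066 = 0.09033.
CI: -0.00044 ± 0.09033 = (-0.0908, 0.0899).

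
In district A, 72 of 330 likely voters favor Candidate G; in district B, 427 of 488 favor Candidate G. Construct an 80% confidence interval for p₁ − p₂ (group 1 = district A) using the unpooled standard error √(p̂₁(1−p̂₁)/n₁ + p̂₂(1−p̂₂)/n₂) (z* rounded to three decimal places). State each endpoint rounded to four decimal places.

(-0.6917, -0.6219)

p̂₁ = 72/330 = 0.21818, p̂₂ = 427/488 = 0.87500; p̂₁ − p̂₂ = -0.65682.
SE = √(0.000516905 + 0.000224129) = √0.000741034 = 0.027222.
For 80% confidence, z* = 1.282. Margin = 1.282·0.027222 = 0.03490.
Interval: -0.65682 ± 0.03490 → (-0.6917, -0.6219).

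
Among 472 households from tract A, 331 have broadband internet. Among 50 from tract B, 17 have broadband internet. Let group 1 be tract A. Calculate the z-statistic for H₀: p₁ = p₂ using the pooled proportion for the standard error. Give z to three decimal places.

z = 5.153

Sample proportions: p̂₁ = 331/472 = 0.70127 and p̂₂ = 17/50 = 0.34000.
Pooling: p̂ = 348/522 = 0.66667.
Pooled SE = √[0.2222222·0.02211864] ≈ 0.070109.
z = (p̂₁ − p̂₂)/SE = (0.70127 − 0.34000)/0.070109 = 0.36127/0.070109 = 5.153.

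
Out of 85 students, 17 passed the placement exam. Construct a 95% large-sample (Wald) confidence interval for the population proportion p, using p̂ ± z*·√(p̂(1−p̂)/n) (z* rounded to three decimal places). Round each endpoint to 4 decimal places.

(0.1150, 0.2850)

The sample proportion is 17/85 = 0.20000.
SE(p̂) = √(0.20000·0.80000/85) = 0.043386.
The 95% critical value is z* = 1.960.
Margin of error: 1.960 × 0.043386 = 0.08504.
Interval: 0.20000 ± 0.08504 → (0.1150, 0.2850).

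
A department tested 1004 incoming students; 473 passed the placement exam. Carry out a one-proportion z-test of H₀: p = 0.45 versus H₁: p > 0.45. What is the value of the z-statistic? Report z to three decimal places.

z = 1.345

p̂ = 473/1004 = 0.47112.
Under H₀, SE = √(p₀(1−p₀)/n) = √(0.45·0.55/1004) = √0.000246514 = 0.015701.
Test statistic: z = 0.02112/0.015701 = 1.345.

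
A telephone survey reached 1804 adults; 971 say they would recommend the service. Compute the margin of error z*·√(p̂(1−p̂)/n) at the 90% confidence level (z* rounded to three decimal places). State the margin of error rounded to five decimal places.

With x = 971 successes in n = 1804, p̂ = 0.53825.
Standard error of p̂: √(0.248537/1804) = √0.000137770 = 0.011738.
The 90% critical value is z* = 1.645.
Margin of error = z*·SE = 1.645 × 0.011738 = 0.01931.

ME = 0.01931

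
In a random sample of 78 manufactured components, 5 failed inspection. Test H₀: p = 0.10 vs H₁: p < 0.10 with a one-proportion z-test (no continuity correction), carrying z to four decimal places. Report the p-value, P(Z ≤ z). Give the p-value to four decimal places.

With x = 5 successes in n = 78, p̂ = 0.06410.
Under H₀, SE = √(p₀(1−p₀)/n) = √(0.10·0.90/78) = √0.001153846 = 0.033968.
z = (p̂ − p₀)/SE = (5/78 − 0.10)/0.033968 ≈ -1.0568.
p-value = P(Z ≤ z) with z = -1.0568 → 0.1453.

p-value = 0.1453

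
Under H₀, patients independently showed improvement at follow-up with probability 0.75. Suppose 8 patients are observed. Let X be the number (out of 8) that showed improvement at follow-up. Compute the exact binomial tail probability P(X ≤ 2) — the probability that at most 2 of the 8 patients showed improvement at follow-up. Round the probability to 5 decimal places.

P = 0.00423

X ~ Binomial(n=8, p=0.75).
P(X ≤ 2) = C(8,0)·0.75^0·0.25^8 + C(8,1)·0.75^1·0.25^7 + C(8,2)·0.75^2·0.25^6.
= 0.000015 + 0.000366 + 0.003845 = 0.00423.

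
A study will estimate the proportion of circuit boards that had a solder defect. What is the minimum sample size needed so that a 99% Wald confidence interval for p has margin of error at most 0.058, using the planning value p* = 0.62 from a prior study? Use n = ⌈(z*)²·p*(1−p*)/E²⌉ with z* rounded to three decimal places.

z* = 2.576 at the 99% level.
p*(1−p*) = 0.2356.
Required n before rounding: 6.635776 × 0.2356 / 0.058² = 464.741.
⌈464.741⌉ = 465.

n = 465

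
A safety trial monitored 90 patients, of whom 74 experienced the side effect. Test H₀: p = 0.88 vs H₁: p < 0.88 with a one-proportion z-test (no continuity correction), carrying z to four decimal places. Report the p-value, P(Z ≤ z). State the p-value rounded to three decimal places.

p-value = 0.046

Sample proportion p̂ = 74/90 = 0.82222.
SE₀ = √(0.88·0.12/90) = 0.034254.
z = (p̂ − p₀)/SE = (74/90 − 0.88)/0.034254 ≈ -1.6867.
p-value = P(Z ≤ z) with z = -1.6867 → 0.046.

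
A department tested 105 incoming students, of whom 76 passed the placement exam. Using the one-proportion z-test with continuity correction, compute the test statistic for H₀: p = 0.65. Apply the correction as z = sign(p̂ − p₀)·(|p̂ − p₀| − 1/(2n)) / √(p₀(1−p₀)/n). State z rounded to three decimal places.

Sample proportion p̂ = 76/105 = 0.72381. p̂ − p₀ = 0.073810.
Continuity correction 1/(2n) = 1/210 = 0.004762.
Corrected numerator: |0.073810| − 0.004762 = 0.069048.
Null standard error: √(0.65·0.35/105) = √0.002166667 = 0.046547.
z = (+)0.069048/0.046547 = 1.483.

z = 1.483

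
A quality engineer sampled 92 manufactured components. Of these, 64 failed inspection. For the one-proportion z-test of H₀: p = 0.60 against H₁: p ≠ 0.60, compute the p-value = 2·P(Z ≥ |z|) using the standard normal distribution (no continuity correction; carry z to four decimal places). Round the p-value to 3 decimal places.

With x = 64 successes in n = 92, p̂ = 0.69565.
Null standard error: √(0.60·0.40/92) = √0.002608696 = 0.051075.
Test statistic (full precision, shown to 4 dp): z = (64/92 − 0.60)/SE₀ ≈ 1.8728.
p-value = 2·P(Z ≥ |z|) with z = 1.8728 → 0.061.

p-value = 0.061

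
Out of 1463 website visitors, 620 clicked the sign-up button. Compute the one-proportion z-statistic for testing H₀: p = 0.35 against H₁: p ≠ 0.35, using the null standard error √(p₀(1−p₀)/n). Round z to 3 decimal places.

z = 5.917

Sample proportion p̂ = 620/1463 = 0.42379.
Under H₀, SE = √(p₀(1−p₀)/n) = √(0.35·0.65/1463) = √0.000155502 = 0.012470.
z = (0.42379 − 0.35)/0.012470 = 0.07379/0.012470 = 5.917.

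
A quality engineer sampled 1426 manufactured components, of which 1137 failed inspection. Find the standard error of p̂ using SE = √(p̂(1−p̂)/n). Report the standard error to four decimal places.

SE = 0.0106

Sample proportion p̂ = 1137/1426 = 0.79734.
p̂(1−p̂) = 0.161589.
Dividing by n and taking the root: √0.000113316 = 0.0106.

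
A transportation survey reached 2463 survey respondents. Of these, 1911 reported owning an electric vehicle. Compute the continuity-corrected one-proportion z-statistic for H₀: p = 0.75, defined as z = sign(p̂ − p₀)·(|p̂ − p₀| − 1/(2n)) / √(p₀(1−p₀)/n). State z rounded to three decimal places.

z = 2.943

With x = 1911 successes in n = 2463, p̂ = 0.77588. p̂ − p₀ = 0.025883.
1/(2n) = 0.000203.
Corrected numerator: |0.025883| − 0.000203 = 0.025680.
Null standard error: √(0.75·0.25/2463) = √0.000076127 = 0.008725.
z = (+)0.025680/0.008725 = 2.943.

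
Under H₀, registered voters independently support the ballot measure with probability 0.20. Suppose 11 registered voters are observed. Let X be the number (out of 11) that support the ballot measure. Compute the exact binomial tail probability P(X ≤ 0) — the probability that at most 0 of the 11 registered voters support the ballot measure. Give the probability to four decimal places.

X is binomial with n = 11 and p = 0.20.
P(X ≤ 0) = C(11,0)·0.20^0·0.80^11.
= 0.085899 = 0.0859.

P = 0.0859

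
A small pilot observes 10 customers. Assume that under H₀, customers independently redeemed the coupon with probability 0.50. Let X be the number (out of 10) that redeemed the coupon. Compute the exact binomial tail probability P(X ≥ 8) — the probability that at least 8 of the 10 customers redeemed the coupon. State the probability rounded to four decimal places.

P = 0.0547

X is binomial with n = 10 and p = 0.50.
P(X ≥ 8) = C(10,8)·0.50^8·0.50^2 + C(10,9)·0.50^9·0.50^1 + C(10,10)·0.50^10·0.50^0.
= 0.043945 + 0.009766 + 0.000977 = 0.0547.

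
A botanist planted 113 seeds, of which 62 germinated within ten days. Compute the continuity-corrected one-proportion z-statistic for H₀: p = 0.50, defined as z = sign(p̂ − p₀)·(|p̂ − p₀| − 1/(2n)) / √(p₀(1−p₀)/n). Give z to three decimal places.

z = 0.941

With x = 62 successes in n = 113, p̂ = 0.54867. p̂ − p₀ = 0.048673.
Continuity correction 1/(2n) = 1/226 = 0.004425.
Corrected numerator: |0.048673| − 0.004425 = 0.044248.
Null standard error: √(0.50·0.50/113) = √0.002212389 = 0.047036.
z = (+)0.044248/0.047036 = 0.941.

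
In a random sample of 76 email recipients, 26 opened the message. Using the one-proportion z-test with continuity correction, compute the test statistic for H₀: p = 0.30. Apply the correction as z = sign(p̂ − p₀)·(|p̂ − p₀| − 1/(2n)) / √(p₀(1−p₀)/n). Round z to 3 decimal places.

z = 0.676

With x = 26 successes in n = 76, p̂ = 0.34211. p̂ − p₀ = 0.042105.
1/(2n) = 0.006579.
Corrected numerator: |0.042105| − 0.006579 = 0.035526.
SE₀ = √(0.30·0.70/76) = 0.052566.
z = (+)0.035526/0.052566 = 0.676.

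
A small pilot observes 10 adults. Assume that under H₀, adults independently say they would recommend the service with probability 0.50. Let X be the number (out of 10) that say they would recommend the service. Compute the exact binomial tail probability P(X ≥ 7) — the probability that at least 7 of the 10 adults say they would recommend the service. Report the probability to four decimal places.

P = 0.1719

X ~ Binomial(n=10, p=0.50).
P(X ≥ 7) = C(10,7)·0.50^7·0.50^3 + C(10,8)·0.50^8·0.50^2 + C(10,9)·0.50^9·0.50^1 + C(10,10)·0.50^10·0.50^0.
= 0.117188 + 0.043945 + 0.009766 + 0.000977 = 0.1719.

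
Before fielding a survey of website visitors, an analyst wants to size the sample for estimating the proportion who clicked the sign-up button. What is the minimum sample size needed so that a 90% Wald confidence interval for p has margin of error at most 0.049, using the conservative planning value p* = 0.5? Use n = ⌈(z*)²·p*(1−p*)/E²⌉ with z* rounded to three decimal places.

n = 282

z* = 1.645 at the 90% level.
p*(1−p*) = 0.2500.
Required n before rounding: 2.706025 × 0.2500 / 0.049² = 281.760.
⌈281.760⌉ = 282.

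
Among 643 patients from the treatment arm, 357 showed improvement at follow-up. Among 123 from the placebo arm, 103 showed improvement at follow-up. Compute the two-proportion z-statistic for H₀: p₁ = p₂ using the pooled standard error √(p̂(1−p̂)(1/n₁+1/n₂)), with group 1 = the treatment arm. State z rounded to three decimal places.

Sample proportions: p̂₁ = 357/643 = 0.55521 and p̂₂ = 103/123 = 0.83740.
Pooled p̂ = (357+103)/(643+123) = 460/766 = 0.60052.
SE = √[p̂(1−p̂)(1/n₁+1/n₂)] = √[0.60052·0.39948·(1/643+1/123)] ≈ 0.048202.
z = (p̂₁ − p̂₂)/SE = (0.55521 − 0.83740)/0.048202 = -0.28219/0.048202 = -5.854.

z = -5.854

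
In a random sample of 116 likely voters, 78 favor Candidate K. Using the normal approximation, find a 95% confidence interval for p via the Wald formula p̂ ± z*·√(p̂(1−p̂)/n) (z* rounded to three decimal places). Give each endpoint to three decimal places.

With x = 78 successes in n = 116, p̂ = 0.67241.
Standard error of p̂: √(0.220273/116) = √0.001898909 = 0.043576.
For 95% confidence, z* = 1.960.
Margin = 1.960·0.043576 = 0.08541.
So the interval runs from 0.587 to 0.758.

(0.587, 0.758)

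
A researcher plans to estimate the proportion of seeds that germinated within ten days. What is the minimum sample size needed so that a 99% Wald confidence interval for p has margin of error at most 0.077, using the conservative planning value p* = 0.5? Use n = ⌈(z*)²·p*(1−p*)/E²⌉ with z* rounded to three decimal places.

n = 280

For 99% confidence, z* = 2.576.
p*(1−p*) = 0.2500.
(z*)²·p*(1−p*)/E² = 6.635776·0.2500/0.005929 = 279.802.
⌈279.802⌉ = 280.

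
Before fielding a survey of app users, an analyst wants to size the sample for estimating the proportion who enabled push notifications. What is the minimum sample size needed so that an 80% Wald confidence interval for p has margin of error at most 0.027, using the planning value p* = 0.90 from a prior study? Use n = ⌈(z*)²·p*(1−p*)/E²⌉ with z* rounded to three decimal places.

n = 203

The 80% critical value is z* = 1.282.
p*(1−p*) = 0.90·0.10 = 0.0900.
(z*)²·p*(1−p*)/E² = 1.643524·0.0900/0.000729 = 202.904.
⌈202.904⌉ = 203.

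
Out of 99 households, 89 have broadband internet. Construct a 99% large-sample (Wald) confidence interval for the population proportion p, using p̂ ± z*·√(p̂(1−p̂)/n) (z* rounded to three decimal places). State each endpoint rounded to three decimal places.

(0.821, 0.977)

p̂ = 89/99 = 0.89899.
SE(p̂) = √(0.89899·0.10101/99) = 0.030286.
The 99% critical value is z* = 2.576.
Margin of error: 2.576 × 0.030286 = 0.07802.
CI: 0.89899 ± 0.07802 = (0.821, 0.977).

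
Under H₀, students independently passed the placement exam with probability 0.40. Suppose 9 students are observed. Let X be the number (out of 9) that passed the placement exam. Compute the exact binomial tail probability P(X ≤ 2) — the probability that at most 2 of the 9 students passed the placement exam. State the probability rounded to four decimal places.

P = 0.2318

X ~ Binomial(n=9, p=0.40).
P(X ≤ 2) = C(9,0)·0.40^0·0.60^9 + C(9,1)·0.40^1·0.60^8 + C(9,2)·0.40^2·0.60^7.
= 0.010078 + 0.060466 + 0.161243 = 0.2318.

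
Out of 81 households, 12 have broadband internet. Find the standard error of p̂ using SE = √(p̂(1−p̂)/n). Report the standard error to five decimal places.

SE = 0.03947

With x = 12 successes in n = 81, p̂ = 0.14815.
p̂(1−p̂) = 0.14815·0.85185 = 0.126202.
SE = √(0.126202/81) = √0.001558049 = 0.03947.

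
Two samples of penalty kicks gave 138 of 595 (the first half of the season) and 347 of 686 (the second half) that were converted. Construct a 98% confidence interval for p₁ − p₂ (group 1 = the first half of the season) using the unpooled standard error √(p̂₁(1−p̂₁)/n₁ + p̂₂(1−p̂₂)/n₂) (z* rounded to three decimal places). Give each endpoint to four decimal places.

p̂₁ = 138/595 = 0.23193, p̂₂ = 347/686 = 0.50583; p̂₁ − p̂₂ = -0.27390.
Unpooled SE = √(p̂₁(1−p̂₁)/n₁ + p̂₂(1−p̂₂)/n₂) = √(0.000299395 + 0.000364382) = 0.025764.
The 98% critical value is z* = 2.326. Margin of error = 0.05993.
CI: -0.27390 ± 0.05993 = (-0.3338, -0.2140).

(-0.3338, -0.2140)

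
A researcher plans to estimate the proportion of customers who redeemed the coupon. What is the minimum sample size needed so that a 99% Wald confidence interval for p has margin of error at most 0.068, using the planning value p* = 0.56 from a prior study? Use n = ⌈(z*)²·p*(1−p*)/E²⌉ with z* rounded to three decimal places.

n = 354

The 99% critical value is z* = 2.576.
p*(1−p*) = 0.56·0.44 = 0.2464.
Required n before rounding: 6.635776 × 0.2464 / 0.068² = 353.602.
⌈353.602⌉ = 354.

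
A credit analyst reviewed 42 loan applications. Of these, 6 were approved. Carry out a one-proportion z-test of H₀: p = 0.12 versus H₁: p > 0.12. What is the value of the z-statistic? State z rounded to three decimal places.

The sample proportion is 6/42 = 0.14286.
SE₀ = √(0.12·0.88/42) = 0.050143.
Test statistic: z = 0.02286/0.050143 = 0.456.

z = 0.456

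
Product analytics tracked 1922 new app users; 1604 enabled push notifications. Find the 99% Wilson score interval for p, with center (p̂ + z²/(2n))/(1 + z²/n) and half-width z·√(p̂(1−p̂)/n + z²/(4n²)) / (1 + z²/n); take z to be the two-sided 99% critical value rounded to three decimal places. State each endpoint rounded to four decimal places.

(0.8116, 0.8552)

Here p̂ = 1604/1922 = 0.83455 and z = 2.576 (z² = 6.635776).
Denominator 1 + z²/n = 1 + 6.635776/1922 = 1.003453.
Center = (0.83455 + 0.001726)/1.003453 = 0.83340.
Radicand: p̂(1−p̂)/n + z²/(4n²) = 0.000071841 + 0.000000449 = 0.000072290.
Half-width = 2.576·√0.000072290/1.003453 = 0.02183.
So the interval runs from 0.8116 to 0.8552.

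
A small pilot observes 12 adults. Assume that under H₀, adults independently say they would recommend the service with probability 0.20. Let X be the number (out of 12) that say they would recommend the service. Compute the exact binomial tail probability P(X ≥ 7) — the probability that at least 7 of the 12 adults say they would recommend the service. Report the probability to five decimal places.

X ~ Binomial(n=12, p=0.20).
P(X ≥ 7) = Σ_{j=7}^{12} C(12,j)·0.20^j·0.80^{12−j}.
= 0.003322 + 0.000519 + 0.000058 + 0.000004 + 0.000000 + 0.000000 = 0.00390.

P = 0.00390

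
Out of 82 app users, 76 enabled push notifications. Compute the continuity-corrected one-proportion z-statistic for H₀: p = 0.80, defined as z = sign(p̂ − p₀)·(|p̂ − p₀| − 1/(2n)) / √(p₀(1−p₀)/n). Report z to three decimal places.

p̂ = 76/82 = 0.92683. p̂ − p₀ = 0.126829.
1/(2n) = 0.006098.
Corrected numerator: |0.126829| − 0.006098 = 0.120731.
Under H₀, SE = √(p₀(1−p₀)/n) = √(0.80·0.20/82) = √0.001951220 = 0.044173.
z = +0.120731/0.044173 = 2.733.

z = 2.733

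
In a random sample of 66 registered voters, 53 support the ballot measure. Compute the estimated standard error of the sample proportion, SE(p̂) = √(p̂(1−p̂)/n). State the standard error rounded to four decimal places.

SE = 0.0490

Sample proportion p̂ = 53/66 = 0.80303.
p̂(1−p̂) = 0.80303·0.19697 = 0.158173.
Dividing by n and taking the root: √0.002396561 = 0.0490.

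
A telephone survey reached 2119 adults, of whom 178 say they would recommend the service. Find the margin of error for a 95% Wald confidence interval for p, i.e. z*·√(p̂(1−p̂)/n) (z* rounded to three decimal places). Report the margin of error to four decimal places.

With x = 178 successes in n = 2119, p̂ = 0.08400.
SE(p̂) = √(0.08400·0.91600/2119) = 0.006026.
z* = 1.960 at the 95% level.
Margin of error = z*·SE = 1.960 × 0.006026 = 0.0118.

ME = 0.0118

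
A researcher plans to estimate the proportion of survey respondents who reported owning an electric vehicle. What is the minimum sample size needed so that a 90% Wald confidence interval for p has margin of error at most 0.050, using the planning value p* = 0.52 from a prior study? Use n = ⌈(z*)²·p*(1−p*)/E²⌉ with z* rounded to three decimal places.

n = 271

For 90% confidence, z* = 1.645.
p*(1−p*) = 0.52·0.48 = 0.2496.
Required n before rounding: 2.706025 × 0.2496 / 0.050² = 270.170.
⌈270.170⌉ = 271.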